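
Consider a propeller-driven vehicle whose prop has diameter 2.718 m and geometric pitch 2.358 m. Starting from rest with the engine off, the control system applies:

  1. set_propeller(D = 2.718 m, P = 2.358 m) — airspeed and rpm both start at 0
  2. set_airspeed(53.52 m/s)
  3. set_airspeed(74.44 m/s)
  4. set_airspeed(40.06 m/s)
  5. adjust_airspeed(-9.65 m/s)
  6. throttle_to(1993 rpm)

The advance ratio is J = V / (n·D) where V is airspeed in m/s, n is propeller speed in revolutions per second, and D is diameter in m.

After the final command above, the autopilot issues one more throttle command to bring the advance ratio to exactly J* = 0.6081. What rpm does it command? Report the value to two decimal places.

set_propeller: D = 2.718 m, P = 2.358 m (p = P/D = 0.867550); state ← (V=0, rpm=0)
set_airspeed(53.52): V ← 53.52 m/s
set_airspeed(74.44): V ← 74.44 m/s
set_airspeed(40.06): V ← 40.06 m/s
adjust_airspeed(-9.65): V ← 40.06 -9.65 = 30.41 m/s
throttle_to(1993): rpm ← 1993
final state: V = 30.41 m/s, rpm = 1993 → n = rpm/60 = 33.216667 rev/s
target J* = 0.6081; solve J* = V/(n·D) for n: n = V/(J*·D) = 30.41/(0.6081 × 2.718) = 18.398904 rev/s
rpm = 60·n = 1103.934268

rpm = 1103.93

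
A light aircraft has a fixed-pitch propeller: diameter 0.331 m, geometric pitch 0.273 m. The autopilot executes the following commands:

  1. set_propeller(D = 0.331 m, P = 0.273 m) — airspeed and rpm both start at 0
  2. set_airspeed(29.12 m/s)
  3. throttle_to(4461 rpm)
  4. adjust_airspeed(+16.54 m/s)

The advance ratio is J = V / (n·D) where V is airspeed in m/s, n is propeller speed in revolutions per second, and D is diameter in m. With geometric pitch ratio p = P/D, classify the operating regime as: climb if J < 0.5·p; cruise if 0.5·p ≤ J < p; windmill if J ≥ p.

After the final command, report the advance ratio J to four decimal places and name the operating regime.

set_propeller: D = 0.331 m, P = 0.273 m (p = P/D = 0.824773); state ← (V=0, rpm=0)
set_airspeed(29.12): V ← 29.12 m/s
throttle_to(4461): rpm ← 4461
adjust_airspeed(+16.54): V ← 29.12 +16.54 = 45.66 m/s
final state: V = 45.66 m/s, rpm = 4461 → n = rpm/60 = 74.350000 rev/s
J = V / (n·D) = 45.66 / (74.350000 × 0.331) = 1.855355
regime bands: climb J<0.4124 | cruise [0.4124, 0.8248) | windmill J≥0.8248
J = 1.8554 → windmill

J = 1.8554, regime = windmill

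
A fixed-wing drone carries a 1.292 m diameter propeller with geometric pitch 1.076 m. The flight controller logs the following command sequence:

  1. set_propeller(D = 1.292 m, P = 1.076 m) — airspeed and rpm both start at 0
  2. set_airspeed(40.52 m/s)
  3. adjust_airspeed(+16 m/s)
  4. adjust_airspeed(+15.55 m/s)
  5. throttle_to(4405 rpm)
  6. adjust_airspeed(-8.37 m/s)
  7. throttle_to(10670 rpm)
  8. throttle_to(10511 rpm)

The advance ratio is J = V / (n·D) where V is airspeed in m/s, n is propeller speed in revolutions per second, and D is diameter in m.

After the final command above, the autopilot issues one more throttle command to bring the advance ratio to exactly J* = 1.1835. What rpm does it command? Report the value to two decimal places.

rpm = 2499.54

set_propeller: D = 1.292 m, P = 1.076 m (p = P/D = 0.832817); state ← (V=0, rpm=0)
set_airspeed(40.52): V ← 40.52 m/s
adjust_airspeed(+16): V ← 40.52 +16 = 56.52 m/s
adjust_airspeed(+15.55): V ← 56.52 +15.55 = 72.07 m/s
throttle_to(4405): rpm ← 4405
adjust_airspeed(-8.37): V ← 72.07 -8.37 = 63.7 m/s
throttle_to(10670): rpm ← 10670
throttle_to(10511): rpm ← 10511
final state: V = 63.7 m/s, rpm = 10511 → n = rpm/60 = 175.183333 rev/s
target J* = 1.1835; solve J* = V/(n·D) for n: n = V/(J*·D) = 63.7/(1.1835 × 1.292) = 41.658982 rev/s
rpm = 60·n = 2499.538939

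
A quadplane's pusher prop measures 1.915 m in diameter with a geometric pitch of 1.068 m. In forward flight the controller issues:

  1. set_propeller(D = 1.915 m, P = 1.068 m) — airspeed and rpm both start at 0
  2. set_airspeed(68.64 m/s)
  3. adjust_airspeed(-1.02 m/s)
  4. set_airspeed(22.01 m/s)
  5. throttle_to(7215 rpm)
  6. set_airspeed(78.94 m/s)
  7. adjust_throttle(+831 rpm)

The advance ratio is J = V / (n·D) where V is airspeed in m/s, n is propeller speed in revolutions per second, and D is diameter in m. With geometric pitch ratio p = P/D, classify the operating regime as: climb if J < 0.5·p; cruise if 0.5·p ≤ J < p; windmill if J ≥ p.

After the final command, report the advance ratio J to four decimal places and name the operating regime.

set_propeller: D = 1.915 m, P = 1.068 m (p = P/D = 0.557702); state ← (V=0, rpm=0)
set_airspeed(68.64): V ← 68.64 m/s
adjust_airspeed(-1.02): V ← 68.64 -1.02 = 67.62 m/s
set_airspeed(22.01): V ← 22.01 m/s
throttle_to(7215): rpm ← 7215
set_airspeed(78.94): V ← 78.94 m/s
adjust_throttle(+831): rpm ← 7215 +831 = 8046
final state: V = 78.94 m/s, rpm = 8046 → n = rpm/60 = 134.100000 rev/s
J = V / (n·D) = 78.94 / (134.100000 × 1.915) = 0.307397
regime bands: climb J<0.2789 | cruise [0.2789, 0.5577) | windmill J≥0.5577
J = 0.3074 → cruise

J = 0.3074, regime = cruise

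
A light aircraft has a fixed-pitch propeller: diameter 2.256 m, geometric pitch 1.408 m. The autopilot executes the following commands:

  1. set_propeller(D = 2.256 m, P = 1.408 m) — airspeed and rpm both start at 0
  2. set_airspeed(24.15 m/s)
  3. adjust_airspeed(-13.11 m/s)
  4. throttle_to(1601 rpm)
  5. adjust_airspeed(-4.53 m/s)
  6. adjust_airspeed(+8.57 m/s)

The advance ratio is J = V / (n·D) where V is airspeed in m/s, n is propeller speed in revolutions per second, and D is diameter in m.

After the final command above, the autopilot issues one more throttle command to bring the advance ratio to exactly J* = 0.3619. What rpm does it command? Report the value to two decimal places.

set_propeller: D = 2.256 m, P = 1.408 m (p = P/D = 0.624113); state ← (V=0, rpm=0)
set_airspeed(24.15): V ← 24.15 m/s
adjust_airspeed(-13.11): V ← 24.15 -13.11 = 11.04 m/s
throttle_to(1601): rpm ← 1601
adjust_airspeed(-4.53): V ← 11.04 -4.53 = 6.51 m/s
adjust_airspeed(+8.57): V ← 6.51 +8.57 = 15.08 m/s
final state: V = 15.08 m/s, rpm = 1601 → n = rpm/60 = 26.683333 rev/s
target J* = 0.3619; solve J* = V/(n·D) for n: n = V/(J*·D) = 15.08/(0.3619 × 2.256) = 18.470288 rev/s
rpm = 60·n = 1108.217269

rpm = 1108.22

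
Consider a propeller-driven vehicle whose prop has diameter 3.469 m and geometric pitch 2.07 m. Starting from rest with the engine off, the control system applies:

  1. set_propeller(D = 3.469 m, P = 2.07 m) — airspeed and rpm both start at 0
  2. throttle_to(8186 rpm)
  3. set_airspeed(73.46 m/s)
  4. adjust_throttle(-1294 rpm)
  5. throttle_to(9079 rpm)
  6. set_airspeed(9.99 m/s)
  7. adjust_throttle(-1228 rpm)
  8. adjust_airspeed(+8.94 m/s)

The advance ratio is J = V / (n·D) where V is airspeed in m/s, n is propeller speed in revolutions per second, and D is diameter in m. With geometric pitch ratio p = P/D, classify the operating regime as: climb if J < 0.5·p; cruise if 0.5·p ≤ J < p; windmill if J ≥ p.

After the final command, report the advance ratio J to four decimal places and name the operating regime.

J = 0.0417, regime = climb

set_propeller: D = 3.469 m, P = 2.07 m (p = P/D = 0.596714); state ← (V=0, rpm=0)
throttle_to(8186): rpm ← 8186
set_airspeed(73.46): V ← 73.46 m/s
adjust_throttle(-1294): rpm ← 8186 -1294 = 6892
throttle_to(9079): rpm ← 9079
set_airspeed(9.99): V ← 9.99 m/s
adjust_throttle(-1228): rpm ← 9079 -1228 = 7851
adjust_airspeed(+8.94): V ← 9.99 +8.94 = 18.93 m/s
final state: V = 18.93 m/s, rpm = 7851 → n = rpm/60 = 130.850000 rev/s
J = V / (n·D) = 18.93 / (130.850000 × 3.469) = 0.041704
regime bands: climb J<0.2984 | cruise [0.2984, 0.5967) | windmill J≥0.5967
J = 0.0417 → climb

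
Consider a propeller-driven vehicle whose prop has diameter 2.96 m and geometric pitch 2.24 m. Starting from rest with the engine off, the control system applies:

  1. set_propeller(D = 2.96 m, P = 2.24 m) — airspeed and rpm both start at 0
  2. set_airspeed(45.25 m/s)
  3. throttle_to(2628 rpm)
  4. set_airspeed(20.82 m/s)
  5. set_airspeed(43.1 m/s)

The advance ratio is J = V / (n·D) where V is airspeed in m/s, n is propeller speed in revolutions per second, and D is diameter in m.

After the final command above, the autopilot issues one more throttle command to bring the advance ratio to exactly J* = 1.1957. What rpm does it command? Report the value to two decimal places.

set_propeller: D = 2.96 m, P = 2.24 m (p = P/D = 0.756757); state ← (V=0, rpm=0)
set_airspeed(45.25): V ← 45.25 m/s
throttle_to(2628): rpm ← 2628
set_airspeed(20.82): V ← 20.82 m/s
set_airspeed(43.1): V ← 43.1 m/s
final state: V = 43.1 m/s, rpm = 2628 → n = rpm/60 = 43.800000 rev/s
target J* = 1.1957; solve J* = V/(n·D) for n: n = V/(J*·D) = 43.1/(1.1957 × 2.96) = 12.177646 rev/s
rpm = 60·n = 730.658734

rpm = 730.66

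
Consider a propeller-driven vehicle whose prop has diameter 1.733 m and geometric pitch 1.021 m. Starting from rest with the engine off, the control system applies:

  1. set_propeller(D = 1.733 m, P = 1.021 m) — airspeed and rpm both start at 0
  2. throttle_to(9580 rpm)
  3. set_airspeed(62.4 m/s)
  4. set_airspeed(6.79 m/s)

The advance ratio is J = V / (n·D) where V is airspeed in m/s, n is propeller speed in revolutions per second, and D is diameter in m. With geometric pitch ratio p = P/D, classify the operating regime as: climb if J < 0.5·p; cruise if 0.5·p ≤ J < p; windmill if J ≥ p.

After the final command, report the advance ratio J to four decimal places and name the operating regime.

set_propeller: D = 1.733 m, P = 1.021 m (p = P/D = 0.589152); state ← (V=0, rpm=0)
throttle_to(9580): rpm ← 9580
set_airspeed(62.4): V ← 62.4 m/s
set_airspeed(6.79): V ← 6.79 m/s
final state: V = 6.79 m/s, rpm = 9580 → n = rpm/60 = 159.666667 rev/s
J = V / (n·D) = 6.79 / (159.666667 × 1.733) = 0.024539
regime bands: climb J<0.2946 | cruise [0.2946, 0.5892) | windmill J≥0.5892
J = 0.0245 → climb

J = 0.0245, regime = climb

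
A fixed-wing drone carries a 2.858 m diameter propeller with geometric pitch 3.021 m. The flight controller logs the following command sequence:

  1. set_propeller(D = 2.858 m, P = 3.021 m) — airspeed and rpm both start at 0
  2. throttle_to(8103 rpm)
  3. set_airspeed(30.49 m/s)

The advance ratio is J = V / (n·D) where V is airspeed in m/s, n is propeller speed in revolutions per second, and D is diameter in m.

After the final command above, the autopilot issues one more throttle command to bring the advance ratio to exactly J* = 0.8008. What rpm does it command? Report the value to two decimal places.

rpm = 799.32

set_propeller: D = 2.858 m, P = 3.021 m (p = P/D = 1.057033); state ← (V=0, rpm=0)
throttle_to(8103): rpm ← 8103
set_airspeed(30.49): V ← 30.49 m/s
final state: V = 30.49 m/s, rpm = 8103 → n = rpm/60 = 135.050000 rev/s
target J* = 0.8008; solve J* = V/(n·D) for n: n = V/(J*·D) = 30.49/(0.8008 × 2.858) = 13.322052 rev/s
rpm = 60·n = 799.323140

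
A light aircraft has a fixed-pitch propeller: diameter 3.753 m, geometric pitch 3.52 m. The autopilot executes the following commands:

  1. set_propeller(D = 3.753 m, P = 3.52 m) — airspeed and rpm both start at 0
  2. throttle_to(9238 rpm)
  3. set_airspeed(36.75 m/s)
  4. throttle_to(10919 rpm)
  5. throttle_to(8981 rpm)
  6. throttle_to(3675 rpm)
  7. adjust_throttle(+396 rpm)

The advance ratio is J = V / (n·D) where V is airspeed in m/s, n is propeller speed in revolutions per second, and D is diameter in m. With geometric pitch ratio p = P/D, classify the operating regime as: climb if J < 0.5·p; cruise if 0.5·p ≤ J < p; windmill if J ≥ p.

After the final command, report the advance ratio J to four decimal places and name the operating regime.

set_propeller: D = 3.753 m, P = 3.52 m (p = P/D = 0.937916); state ← (V=0, rpm=0)
throttle_to(9238): rpm ← 9238
set_airspeed(36.75): V ← 36.75 m/s
throttle_to(10919): rpm ← 10919
throttle_to(8981): rpm ← 8981
throttle_to(3675): rpm ← 3675
adjust_throttle(+396): rpm ← 3675 +396 = 4071
final state: V = 36.75 m/s, rpm = 4071 → n = rpm/60 = 67.850000 rev/s
J = V / (n·D) = 36.75 / (67.850000 × 3.753) = 0.144321
regime bands: climb J<0.4690 | cruise [0.4690, 0.9379) | windmill J≥0.9379
J = 0.1443 → climb

J = 0.1443, regime = climb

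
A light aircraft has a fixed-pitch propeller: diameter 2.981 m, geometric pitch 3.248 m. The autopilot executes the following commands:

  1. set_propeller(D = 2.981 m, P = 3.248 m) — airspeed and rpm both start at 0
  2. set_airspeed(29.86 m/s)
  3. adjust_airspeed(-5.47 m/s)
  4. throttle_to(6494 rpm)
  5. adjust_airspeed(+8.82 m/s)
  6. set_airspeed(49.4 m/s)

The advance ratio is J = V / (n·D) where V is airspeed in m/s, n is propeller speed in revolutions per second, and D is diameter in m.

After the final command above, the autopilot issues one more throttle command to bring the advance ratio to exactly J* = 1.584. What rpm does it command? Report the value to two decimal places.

rpm = 627.71

set_propeller: D = 2.981 m, P = 3.248 m (p = P/D = 1.089567); state ← (V=0, rpm=0)
set_airspeed(29.86): V ← 29.86 m/s
adjust_airspeed(-5.47): V ← 29.86 -5.47 = 24.39 m/s
throttle_to(6494): rpm ← 6494
adjust_airspeed(+8.82): V ← 24.39 +8.82 = 33.21 m/s
set_airspeed(49.4): V ← 49.4 m/s
final state: V = 49.4 m/s, rpm = 6494 → n = rpm/60 = 108.233333 rev/s
target J* = 1.584; solve J* = V/(n·D) for n: n = V/(J*·D) = 49.4/(1.584 × 2.981) = 10.461881 rev/s
rpm = 60·n = 627.712889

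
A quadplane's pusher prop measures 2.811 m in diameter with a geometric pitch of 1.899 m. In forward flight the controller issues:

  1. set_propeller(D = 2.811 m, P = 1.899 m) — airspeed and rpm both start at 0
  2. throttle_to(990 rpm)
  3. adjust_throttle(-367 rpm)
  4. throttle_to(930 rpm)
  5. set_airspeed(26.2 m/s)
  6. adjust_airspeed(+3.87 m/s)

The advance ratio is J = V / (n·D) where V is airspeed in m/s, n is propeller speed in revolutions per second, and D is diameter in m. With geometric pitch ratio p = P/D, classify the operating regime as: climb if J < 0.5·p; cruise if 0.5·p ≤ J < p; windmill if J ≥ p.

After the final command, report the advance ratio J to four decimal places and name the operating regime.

set_propeller: D = 2.811 m, P = 1.899 m (p = P/D = 0.675560); state ← (V=0, rpm=0)
throttle_to(990): rpm ← 990
adjust_throttle(-367): rpm ← 990 -367 = 623
throttle_to(930): rpm ← 930
set_airspeed(26.2): V ← 26.2 m/s
adjust_airspeed(+3.87): V ← 26.2 +3.87 = 30.07 m/s
final state: V = 30.07 m/s, rpm = 930 → n = rpm/60 = 15.500000 rev/s
J = V / (n·D) = 30.07 / (15.500000 × 2.811) = 0.690146
regime bands: climb J<0.3378 | cruise [0.3378, 0.6756) | windmill J≥0.6756
J = 0.6901 → windmill

J = 0.6901, regime = windmill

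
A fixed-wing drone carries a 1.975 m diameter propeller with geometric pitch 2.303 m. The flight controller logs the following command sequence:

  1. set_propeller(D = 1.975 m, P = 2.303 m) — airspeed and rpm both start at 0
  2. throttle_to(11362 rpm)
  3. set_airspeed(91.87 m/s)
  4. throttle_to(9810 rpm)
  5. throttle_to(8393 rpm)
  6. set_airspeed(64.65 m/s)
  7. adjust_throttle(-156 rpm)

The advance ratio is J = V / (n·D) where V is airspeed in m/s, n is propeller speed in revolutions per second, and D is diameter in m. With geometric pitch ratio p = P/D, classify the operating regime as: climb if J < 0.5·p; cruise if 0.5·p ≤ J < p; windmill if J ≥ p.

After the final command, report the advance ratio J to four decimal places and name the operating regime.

J = 0.2384, regime = climb

set_propeller: D = 1.975 m, P = 2.303 m (p = P/D = 1.166076); state ← (V=0, rpm=0)
throttle_to(11362): rpm ← 11362
set_airspeed(91.87): V ← 91.87 m/s
throttle_to(9810): rpm ← 9810
throttle_to(8393): rpm ← 8393
set_airspeed(64.65): V ← 64.65 m/s
adjust_throttle(-156): rpm ← 8393 -156 = 8237
final state: V = 64.65 m/s, rpm = 8237 → n = rpm/60 = 137.283333 rev/s
J = V / (n·D) = 64.65 / (137.283333 × 1.975) = 0.238442
regime bands: climb J<0.5830 | cruise [0.5830, 1.1661) | windmill J≥1.1661
J = 0.2384 → climb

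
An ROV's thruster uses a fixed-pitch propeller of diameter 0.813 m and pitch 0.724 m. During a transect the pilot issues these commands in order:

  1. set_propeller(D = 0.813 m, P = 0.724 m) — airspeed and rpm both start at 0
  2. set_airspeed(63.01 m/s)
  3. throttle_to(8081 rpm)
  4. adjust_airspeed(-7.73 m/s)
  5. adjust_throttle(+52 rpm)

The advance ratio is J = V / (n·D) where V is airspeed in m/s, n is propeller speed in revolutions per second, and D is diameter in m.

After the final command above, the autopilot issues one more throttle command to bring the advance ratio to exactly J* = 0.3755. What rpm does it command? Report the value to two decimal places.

set_propeller: D = 0.813 m, P = 0.724 m (p = P/D = 0.890529); state ← (V=0, rpm=0)
set_airspeed(63.01): V ← 63.01 m/s
throttle_to(8081): rpm ← 8081
adjust_airspeed(-7.73): V ← 63.01 -7.73 = 55.28 m/s
adjust_throttle(+52): rpm ← 8081 +52 = 8133
final state: V = 55.28 m/s, rpm = 8133 → n = rpm/60 = 135.550000 rev/s
target J* = 0.3755; solve J* = V/(n·D) for n: n = V/(J*·D) = 55.28/(0.3755 × 0.813) = 181.078775 rev/s
rpm = 60·n = 10864.726490

rpm = 10864.73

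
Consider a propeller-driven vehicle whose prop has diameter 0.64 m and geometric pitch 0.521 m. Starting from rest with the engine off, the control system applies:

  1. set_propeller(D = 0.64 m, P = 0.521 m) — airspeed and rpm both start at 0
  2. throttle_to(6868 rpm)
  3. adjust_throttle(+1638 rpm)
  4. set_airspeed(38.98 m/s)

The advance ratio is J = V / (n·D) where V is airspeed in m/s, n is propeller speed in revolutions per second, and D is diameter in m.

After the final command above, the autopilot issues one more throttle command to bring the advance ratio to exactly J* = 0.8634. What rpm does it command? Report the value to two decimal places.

rpm = 4232.54

set_propeller: D = 0.64 m, P = 0.521 m (p = P/D = 0.814063); state ← (V=0, rpm=0)
throttle_to(6868): rpm ← 6868
adjust_throttle(+1638): rpm ← 6868 +1638 = 8506
set_airspeed(38.98): V ← 38.98 m/s
final state: V = 38.98 m/s, rpm = 8506 → n = rpm/60 = 141.766667 rev/s
target J* = 0.8634; solve J* = V/(n·D) for n: n = V/(J*·D) = 38.98/(0.8634 × 0.64) = 70.542333 rev/s
rpm = 60·n = 4232.539958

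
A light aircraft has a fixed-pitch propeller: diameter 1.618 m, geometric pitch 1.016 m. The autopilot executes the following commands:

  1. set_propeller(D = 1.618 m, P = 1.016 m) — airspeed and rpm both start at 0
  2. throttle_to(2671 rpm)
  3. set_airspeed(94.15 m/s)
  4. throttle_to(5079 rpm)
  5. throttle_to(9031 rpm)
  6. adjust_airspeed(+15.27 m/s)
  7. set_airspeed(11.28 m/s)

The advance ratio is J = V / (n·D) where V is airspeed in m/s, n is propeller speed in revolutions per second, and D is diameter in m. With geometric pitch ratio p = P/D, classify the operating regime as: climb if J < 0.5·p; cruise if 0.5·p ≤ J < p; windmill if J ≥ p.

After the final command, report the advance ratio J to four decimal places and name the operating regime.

J = 0.0463, regime = climb

set_propeller: D = 1.618 m, P = 1.016 m (p = P/D = 0.627936); state ← (V=0, rpm=0)
throttle_to(2671): rpm ← 2671
set_airspeed(94.15): V ← 94.15 m/s
throttle_to(5079): rpm ← 5079
throttle_to(9031): rpm ← 9031
adjust_airspeed(+15.27): V ← 94.15 +15.27 = 109.42 m/s
set_airspeed(11.28): V ← 11.28 m/s
final state: V = 11.28 m/s, rpm = 9031 → n = rpm/60 = 150.516667 rev/s
J = V / (n·D) = 11.28 / (150.516667 × 1.618) = 0.046318
regime bands: climb J<0.3140 | cruise [0.3140, 0.6279) | windmill J≥0.6279
J = 0.0463 → climb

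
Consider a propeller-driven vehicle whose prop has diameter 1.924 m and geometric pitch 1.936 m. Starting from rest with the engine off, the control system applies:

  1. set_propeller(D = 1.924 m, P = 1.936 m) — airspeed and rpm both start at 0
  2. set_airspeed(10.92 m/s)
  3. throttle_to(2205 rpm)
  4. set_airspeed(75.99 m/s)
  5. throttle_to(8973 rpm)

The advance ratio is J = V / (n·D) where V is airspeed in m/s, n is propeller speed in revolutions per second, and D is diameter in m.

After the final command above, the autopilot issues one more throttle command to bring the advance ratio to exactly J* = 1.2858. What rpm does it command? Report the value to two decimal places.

rpm = 1843.02

set_propeller: D = 1.924 m, P = 1.936 m (p = P/D = 1.006237); state ← (V=0, rpm=0)
set_airspeed(10.92): V ← 10.92 m/s
throttle_to(2205): rpm ← 2205
set_airspeed(75.99): V ← 75.99 m/s
throttle_to(8973): rpm ← 8973
final state: V = 75.99 m/s, rpm = 8973 → n = rpm/60 = 149.550000 rev/s
target J* = 1.2858; solve J* = V/(n·D) for n: n = V/(J*·D) = 75.99/(1.2858 × 1.924) = 30.716940 rev/s
rpm = 60·n = 1843.016425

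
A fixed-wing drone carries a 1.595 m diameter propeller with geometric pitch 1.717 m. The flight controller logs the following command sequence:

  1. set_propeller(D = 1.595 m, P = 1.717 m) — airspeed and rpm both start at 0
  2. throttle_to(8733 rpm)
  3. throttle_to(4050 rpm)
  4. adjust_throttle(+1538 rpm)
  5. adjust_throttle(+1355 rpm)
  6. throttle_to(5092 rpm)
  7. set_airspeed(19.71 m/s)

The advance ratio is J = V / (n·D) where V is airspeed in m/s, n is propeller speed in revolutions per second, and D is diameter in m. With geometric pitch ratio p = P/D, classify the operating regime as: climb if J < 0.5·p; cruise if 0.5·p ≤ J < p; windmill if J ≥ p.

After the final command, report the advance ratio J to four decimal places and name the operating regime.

J = 0.1456, regime = climb

set_propeller: D = 1.595 m, P = 1.717 m (p = P/D = 1.076489); state ← (V=0, rpm=0)
throttle_to(8733): rpm ← 8733
throttle_to(4050): rpm ← 4050
adjust_throttle(+1538): rpm ← 4050 +1538 = 5588
adjust_throttle(+1355): rpm ← 5588 +1355 = 6943
throttle_to(5092): rpm ← 5092
set_airspeed(19.71): V ← 19.71 m/s
final state: V = 19.71 m/s, rpm = 5092 → n = rpm/60 = 84.866667 rev/s
J = V / (n·D) = 19.71 / (84.866667 × 1.595) = 0.145609
regime bands: climb J<0.5382 | cruise [0.5382, 1.0765) | windmill J≥1.0765
J = 0.1456 → climb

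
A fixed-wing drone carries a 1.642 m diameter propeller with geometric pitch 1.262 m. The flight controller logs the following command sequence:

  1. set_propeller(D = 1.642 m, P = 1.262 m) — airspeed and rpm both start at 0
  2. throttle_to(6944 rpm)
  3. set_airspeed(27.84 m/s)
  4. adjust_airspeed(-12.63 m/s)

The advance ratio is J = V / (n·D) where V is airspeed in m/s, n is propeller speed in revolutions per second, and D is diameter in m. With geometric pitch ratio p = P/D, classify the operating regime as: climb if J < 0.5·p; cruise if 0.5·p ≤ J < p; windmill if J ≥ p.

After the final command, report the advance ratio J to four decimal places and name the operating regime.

J = 0.0800, regime = climb

set_propeller: D = 1.642 m, P = 1.262 m (p = P/D = 0.768575); state ← (V=0, rpm=0)
throttle_to(6944): rpm ← 6944
set_airspeed(27.84): V ← 27.84 m/s
adjust_airspeed(-12.63): V ← 27.84 -12.63 = 15.21 m/s
final state: V = 15.21 m/s, rpm = 6944 → n = rpm/60 = 115.733333 rev/s
J = V / (n·D) = 15.21 / (115.733333 × 1.642) = 0.080038
regime bands: climb J<0.3843 | cruise [0.3843, 0.7686) | windmill J≥0.7686
J = 0.0800 → climb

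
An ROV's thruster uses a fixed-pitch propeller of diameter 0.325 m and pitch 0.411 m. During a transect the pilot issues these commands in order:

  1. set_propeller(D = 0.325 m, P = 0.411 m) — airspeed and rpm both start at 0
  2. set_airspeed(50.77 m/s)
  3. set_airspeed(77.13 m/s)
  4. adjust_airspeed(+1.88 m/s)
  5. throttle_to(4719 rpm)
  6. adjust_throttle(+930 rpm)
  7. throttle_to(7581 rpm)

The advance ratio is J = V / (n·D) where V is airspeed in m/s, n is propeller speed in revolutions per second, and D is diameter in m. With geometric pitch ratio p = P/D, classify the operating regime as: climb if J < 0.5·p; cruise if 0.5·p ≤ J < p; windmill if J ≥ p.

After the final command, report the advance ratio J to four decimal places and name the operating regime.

set_propeller: D = 0.325 m, P = 0.411 m (p = P/D = 1.264615); state ← (V=0, rpm=0)
set_airspeed(50.77): V ← 50.77 m/s
set_airspeed(77.13): V ← 77.13 m/s
adjust_airspeed(+1.88): V ← 77.13 +1.88 = 79.01 m/s
throttle_to(4719): rpm ← 4719
adjust_throttle(+930): rpm ← 4719 +930 = 5649
throttle_to(7581): rpm ← 7581
final state: V = 79.01 m/s, rpm = 7581 → n = rpm/60 = 126.350000 rev/s
J = V / (n·D) = 79.01 / (126.350000 × 0.325) = 1.924081
regime bands: climb J<0.6323 | cruise [0.6323, 1.2646) | windmill J≥1.2646
J = 1.9241 → windmill

J = 1.9241, regime = windmill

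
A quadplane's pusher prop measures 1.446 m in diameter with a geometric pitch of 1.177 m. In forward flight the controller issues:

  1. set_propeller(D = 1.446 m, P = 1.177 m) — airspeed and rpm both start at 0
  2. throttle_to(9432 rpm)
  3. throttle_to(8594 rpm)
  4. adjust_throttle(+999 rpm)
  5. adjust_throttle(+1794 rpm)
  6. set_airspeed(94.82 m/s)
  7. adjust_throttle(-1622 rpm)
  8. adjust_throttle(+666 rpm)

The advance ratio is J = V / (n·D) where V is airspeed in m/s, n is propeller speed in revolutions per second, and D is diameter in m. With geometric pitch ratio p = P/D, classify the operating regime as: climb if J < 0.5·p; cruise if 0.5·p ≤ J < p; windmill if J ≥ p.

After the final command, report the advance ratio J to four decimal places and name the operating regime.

J = 0.3772, regime = climb

set_propeller: D = 1.446 m, P = 1.177 m (p = P/D = 0.813970); state ← (V=0, rpm=0)
throttle_to(9432): rpm ← 9432
throttle_to(8594): rpm ← 8594
adjust_throttle(+999): rpm ← 8594 +999 = 9593
adjust_throttle(+1794): rpm ← 9593 +1794 = 11387
set_airspeed(94.82): V ← 94.82 m/s
adjust_throttle(-1622): rpm ← 11387 -1622 = 9765
adjust_throttle(+666): rpm ← 9765 +666 = 10431
final state: V = 94.82 m/s, rpm = 10431 → n = rpm/60 = 173.850000 rev/s
J = V / (n·D) = 94.82 / (173.850000 × 1.446) = 0.377187
regime bands: climb J<0.4070 | cruise [0.4070, 0.8140) | windmill J≥0.8140
J = 0.3772 → climb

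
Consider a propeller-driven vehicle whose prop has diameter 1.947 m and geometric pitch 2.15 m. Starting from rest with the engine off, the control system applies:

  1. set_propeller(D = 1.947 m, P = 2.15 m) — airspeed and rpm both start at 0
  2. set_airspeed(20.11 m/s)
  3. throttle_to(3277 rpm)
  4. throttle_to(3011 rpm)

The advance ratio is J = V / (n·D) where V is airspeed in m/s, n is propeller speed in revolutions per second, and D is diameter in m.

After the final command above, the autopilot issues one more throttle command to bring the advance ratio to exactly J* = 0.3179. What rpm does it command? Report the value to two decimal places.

set_propeller: D = 1.947 m, P = 2.15 m (p = P/D = 1.104263); state ← (V=0, rpm=0)
set_airspeed(20.11): V ← 20.11 m/s
throttle_to(3277): rpm ← 3277
throttle_to(3011): rpm ← 3011
final state: V = 20.11 m/s, rpm = 3011 → n = rpm/60 = 50.183333 rev/s
target J* = 0.3179; solve J* = V/(n·D) for n: n = V/(J*·D) = 20.11/(0.3179 × 1.947) = 32.490440 rev/s
rpm = 60·n = 1949.426393

rpm = 1949.43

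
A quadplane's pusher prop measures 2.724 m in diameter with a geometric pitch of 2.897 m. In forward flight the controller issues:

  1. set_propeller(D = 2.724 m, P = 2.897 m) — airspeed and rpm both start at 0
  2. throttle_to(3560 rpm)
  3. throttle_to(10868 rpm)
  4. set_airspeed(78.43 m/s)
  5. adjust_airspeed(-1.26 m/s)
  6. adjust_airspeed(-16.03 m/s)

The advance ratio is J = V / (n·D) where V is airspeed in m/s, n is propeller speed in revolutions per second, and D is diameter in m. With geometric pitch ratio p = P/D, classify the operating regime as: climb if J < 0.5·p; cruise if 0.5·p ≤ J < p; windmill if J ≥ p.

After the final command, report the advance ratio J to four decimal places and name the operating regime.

set_propeller: D = 2.724 m, P = 2.897 m (p = P/D = 1.063510); state ← (V=0, rpm=0)
throttle_to(3560): rpm ← 3560
throttle_to(10868): rpm ← 10868
set_airspeed(78.43): V ← 78.43 m/s
adjust_airspeed(-1.26): V ← 78.43 -1.26 = 77.17 m/s
adjust_airspeed(-16.03): V ← 77.17 -16.03 = 61.14 m/s
final state: V = 61.14 m/s, rpm = 10868 → n = rpm/60 = 181.133333 rev/s
J = V / (n·D) = 61.14 / (181.133333 × 2.724) = 0.123914
regime bands: climb J<0.5318 | cruise [0.5318, 1.0635) | windmill J≥1.0635
J = 0.1239 → climb

J = 0.1239, regime = climb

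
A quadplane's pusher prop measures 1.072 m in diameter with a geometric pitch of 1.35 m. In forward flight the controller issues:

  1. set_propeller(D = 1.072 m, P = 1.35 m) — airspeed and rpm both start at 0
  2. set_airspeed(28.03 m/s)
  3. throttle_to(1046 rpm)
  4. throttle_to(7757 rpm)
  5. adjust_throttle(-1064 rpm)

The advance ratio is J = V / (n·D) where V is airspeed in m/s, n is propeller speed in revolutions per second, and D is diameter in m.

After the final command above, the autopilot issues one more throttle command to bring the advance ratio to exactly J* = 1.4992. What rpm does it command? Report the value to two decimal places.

set_propeller: D = 1.072 m, P = 1.35 m (p = P/D = 1.259328); state ← (V=0, rpm=0)
set_airspeed(28.03): V ← 28.03 m/s
throttle_to(1046): rpm ← 1046
throttle_to(7757): rpm ← 7757
adjust_throttle(-1064): rpm ← 7757 -1064 = 6693
final state: V = 28.03 m/s, rpm = 6693 → n = rpm/60 = 111.550000 rev/s
target J* = 1.4992; solve J* = V/(n·D) for n: n = V/(J*·D) = 28.03/(1.4992 × 1.072) = 17.440894 rev/s
rpm = 60·n = 1046.453631

rpm = 1046.45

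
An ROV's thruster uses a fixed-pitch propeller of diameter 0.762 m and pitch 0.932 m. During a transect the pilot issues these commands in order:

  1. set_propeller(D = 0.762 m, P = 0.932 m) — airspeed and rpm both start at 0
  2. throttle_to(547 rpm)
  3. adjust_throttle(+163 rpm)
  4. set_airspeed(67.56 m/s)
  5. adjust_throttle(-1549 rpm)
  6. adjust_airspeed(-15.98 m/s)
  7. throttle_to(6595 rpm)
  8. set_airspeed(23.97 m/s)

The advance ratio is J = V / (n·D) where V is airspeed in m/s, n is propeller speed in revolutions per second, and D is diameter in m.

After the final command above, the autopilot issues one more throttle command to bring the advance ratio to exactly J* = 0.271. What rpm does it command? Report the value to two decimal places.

set_propeller: D = 0.762 m, P = 0.932 m (p = P/D = 1.223097); state ← (V=0, rpm=0)
throttle_to(547): rpm ← 547
adjust_throttle(+163): rpm ← 547 +163 = 710
set_airspeed(67.56): V ← 67.56 m/s
adjust_throttle(-1549): rpm ← 710 -1549 = -839
adjust_airspeed(-15.98): V ← 67.56 -15.98 = 51.58 m/s
throttle_to(6595): rpm ← 6595
set_airspeed(23.97): V ← 23.97 m/s
final state: V = 23.97 m/s, rpm = 6595 → n = rpm/60 = 109.916667 rev/s
target J* = 0.271; solve J* = V/(n·D) for n: n = V/(J*·D) = 23.97/(0.271 × 0.762) = 116.076358 rev/s
rpm = 60·n = 6964.581457

rpm = 6964.58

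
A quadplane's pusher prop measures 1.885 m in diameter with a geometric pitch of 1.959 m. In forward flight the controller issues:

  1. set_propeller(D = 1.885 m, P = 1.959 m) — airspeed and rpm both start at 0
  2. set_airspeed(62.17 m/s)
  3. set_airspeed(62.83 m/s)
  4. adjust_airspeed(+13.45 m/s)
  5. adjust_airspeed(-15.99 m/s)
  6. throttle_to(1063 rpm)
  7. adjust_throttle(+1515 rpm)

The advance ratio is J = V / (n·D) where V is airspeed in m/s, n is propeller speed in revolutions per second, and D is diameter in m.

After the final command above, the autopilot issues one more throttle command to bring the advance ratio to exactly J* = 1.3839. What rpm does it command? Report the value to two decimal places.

set_propeller: D = 1.885 m, P = 1.959 m (p = P/D = 1.039257); state ← (V=0, rpm=0)
set_airspeed(62.17): V ← 62.17 m/s
set_airspeed(62.83): V ← 62.83 m/s
adjust_airspeed(+13.45): V ← 62.83 +13.45 = 76.28 m/s
adjust_airspeed(-15.99): V ← 76.28 -15.99 = 60.29 m/s
throttle_to(1063): rpm ← 1063
adjust_throttle(+1515): rpm ← 1063 +1515 = 2578
final state: V = 60.29 m/s, rpm = 2578 → n = rpm/60 = 42.966667 rev/s
target J* = 1.3839; solve J* = V/(n·D) for n: n = V/(J*·D) = 60.29/(1.3839 × 1.885) = 23.111558 rev/s
rpm = 60·n = 1386.693470

rpm = 1386.69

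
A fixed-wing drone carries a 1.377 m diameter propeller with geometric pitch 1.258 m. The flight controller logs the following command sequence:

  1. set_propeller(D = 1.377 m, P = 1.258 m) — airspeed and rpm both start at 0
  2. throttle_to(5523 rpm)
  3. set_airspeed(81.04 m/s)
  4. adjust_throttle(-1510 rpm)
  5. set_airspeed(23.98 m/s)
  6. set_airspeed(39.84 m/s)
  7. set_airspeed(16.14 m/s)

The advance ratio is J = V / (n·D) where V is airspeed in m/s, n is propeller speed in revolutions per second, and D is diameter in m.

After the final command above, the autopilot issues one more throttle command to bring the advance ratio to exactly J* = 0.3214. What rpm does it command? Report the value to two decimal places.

set_propeller: D = 1.377 m, P = 1.258 m (p = P/D = 0.913580); state ← (V=0, rpm=0)
throttle_to(5523): rpm ← 5523
set_airspeed(81.04): V ← 81.04 m/s
adjust_throttle(-1510): rpm ← 5523 -1510 = 4013
set_airspeed(23.98): V ← 23.98 m/s
set_airspeed(39.84): V ← 39.84 m/s
set_airspeed(16.14): V ← 16.14 m/s
final state: V = 16.14 m/s, rpm = 4013 → n = rpm/60 = 66.883333 rev/s
target J* = 0.3214; solve J* = V/(n·D) for n: n = V/(J*·D) = 16.14/(0.3214 × 1.377) = 36.468988 rev/s
rpm = 60·n = 2188.139309

rpm = 2188.14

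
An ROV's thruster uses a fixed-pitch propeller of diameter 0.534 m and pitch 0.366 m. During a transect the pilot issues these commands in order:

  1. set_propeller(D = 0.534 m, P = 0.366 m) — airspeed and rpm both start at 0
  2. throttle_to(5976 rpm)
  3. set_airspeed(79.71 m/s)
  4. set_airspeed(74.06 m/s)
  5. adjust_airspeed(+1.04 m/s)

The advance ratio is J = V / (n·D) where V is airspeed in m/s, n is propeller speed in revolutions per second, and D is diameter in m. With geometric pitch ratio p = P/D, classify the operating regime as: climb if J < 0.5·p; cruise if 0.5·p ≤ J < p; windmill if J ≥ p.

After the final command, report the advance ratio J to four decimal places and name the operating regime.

J = 1.4120, regime = windmill

set_propeller: D = 0.534 m, P = 0.366 m (p = P/D = 0.685393); state ← (V=0, rpm=0)
throttle_to(5976): rpm ← 5976
set_airspeed(79.71): V ← 79.71 m/s
set_airspeed(74.06): V ← 74.06 m/s
adjust_airspeed(+1.04): V ← 74.06 +1.04 = 75.1 m/s
final state: V = 75.1 m/s, rpm = 5976 → n = rpm/60 = 99.600000 rev/s
J = V / (n·D) = 75.1 / (99.600000 × 0.534) = 1.412015
regime bands: climb J<0.3427 | cruise [0.3427, 0.6854) | windmill J≥0.6854
J = 1.4120 → windmill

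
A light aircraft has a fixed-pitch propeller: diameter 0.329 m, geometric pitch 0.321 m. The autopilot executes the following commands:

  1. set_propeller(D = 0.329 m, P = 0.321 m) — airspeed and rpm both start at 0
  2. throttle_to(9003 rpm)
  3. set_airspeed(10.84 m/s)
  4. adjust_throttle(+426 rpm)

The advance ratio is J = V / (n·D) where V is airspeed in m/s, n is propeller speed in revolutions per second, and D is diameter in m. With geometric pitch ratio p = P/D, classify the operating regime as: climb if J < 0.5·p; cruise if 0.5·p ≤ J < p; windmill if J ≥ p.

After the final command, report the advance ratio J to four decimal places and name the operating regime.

J = 0.2097, regime = climb

set_propeller: D = 0.329 m, P = 0.321 m (p = P/D = 0.975684); state ← (V=0, rpm=0)
throttle_to(9003): rpm ← 9003
set_airspeed(10.84): V ← 10.84 m/s
adjust_throttle(+426): rpm ← 9003 +426 = 9429
final state: V = 10.84 m/s, rpm = 9429 → n = rpm/60 = 157.150000 rev/s
J = V / (n·D) = 10.84 / (157.150000 × 0.329) = 0.209662
regime bands: climb J<0.4878 | cruise [0.4878, 0.9757) | windmill J≥0.9757
J = 0.2097 → climb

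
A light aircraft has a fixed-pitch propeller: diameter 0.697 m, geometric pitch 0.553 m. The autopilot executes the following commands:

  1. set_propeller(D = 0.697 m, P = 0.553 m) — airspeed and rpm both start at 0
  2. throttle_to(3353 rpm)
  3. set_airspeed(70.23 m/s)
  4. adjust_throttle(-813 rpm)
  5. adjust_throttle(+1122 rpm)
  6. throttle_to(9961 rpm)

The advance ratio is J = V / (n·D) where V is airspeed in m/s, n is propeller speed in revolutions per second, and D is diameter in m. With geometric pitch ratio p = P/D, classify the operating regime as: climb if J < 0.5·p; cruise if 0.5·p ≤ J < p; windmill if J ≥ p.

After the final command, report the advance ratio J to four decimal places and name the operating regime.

J = 0.6069, regime = cruise

set_propeller: D = 0.697 m, P = 0.553 m (p = P/D = 0.793400); state ← (V=0, rpm=0)
throttle_to(3353): rpm ← 3353
set_airspeed(70.23): V ← 70.23 m/s
adjust_throttle(-813): rpm ← 3353 -813 = 2540
adjust_throttle(+1122): rpm ← 2540 +1122 = 3662
throttle_to(9961): rpm ← 9961
final state: V = 70.23 m/s, rpm = 9961 → n = rpm/60 = 166.016667 rev/s
J = V / (n·D) = 70.23 / (166.016667 × 0.697) = 0.606929
regime bands: climb J<0.3967 | cruise [0.3967, 0.7934) | windmill J≥0.7934
J = 0.6069 → cruise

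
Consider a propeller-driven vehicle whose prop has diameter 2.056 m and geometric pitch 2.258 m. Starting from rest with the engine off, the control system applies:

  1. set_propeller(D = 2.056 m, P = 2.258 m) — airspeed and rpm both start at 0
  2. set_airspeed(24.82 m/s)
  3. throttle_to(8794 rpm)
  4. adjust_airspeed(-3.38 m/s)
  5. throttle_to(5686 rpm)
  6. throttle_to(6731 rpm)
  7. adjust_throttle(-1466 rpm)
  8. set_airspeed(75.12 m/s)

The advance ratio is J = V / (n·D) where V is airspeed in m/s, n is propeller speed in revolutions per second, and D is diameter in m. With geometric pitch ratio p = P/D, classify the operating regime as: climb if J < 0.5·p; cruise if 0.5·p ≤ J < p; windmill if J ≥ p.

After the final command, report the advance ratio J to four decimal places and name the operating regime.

J = 0.4164, regime = climb

set_propeller: D = 2.056 m, P = 2.258 m (p = P/D = 1.098249); state ← (V=0, rpm=0)
set_airspeed(24.82): V ← 24.82 m/s
throttle_to(8794): rpm ← 8794
adjust_airspeed(-3.38): V ← 24.82 -3.38 = 21.44 m/s
throttle_to(5686): rpm ← 5686
throttle_to(6731): rpm ← 6731
adjust_throttle(-1466): rpm ← 6731 -1466 = 5265
set_airspeed(75.12): V ← 75.12 m/s
final state: V = 75.12 m/s, rpm = 5265 → n = rpm/60 = 87.750000 rev/s
J = V / (n·D) = 75.12 / (87.750000 × 2.056) = 0.416376
regime bands: climb J<0.5491 | cruise [0.5491, 1.0982) | windmill J≥1.0982
J = 0.4164 → climb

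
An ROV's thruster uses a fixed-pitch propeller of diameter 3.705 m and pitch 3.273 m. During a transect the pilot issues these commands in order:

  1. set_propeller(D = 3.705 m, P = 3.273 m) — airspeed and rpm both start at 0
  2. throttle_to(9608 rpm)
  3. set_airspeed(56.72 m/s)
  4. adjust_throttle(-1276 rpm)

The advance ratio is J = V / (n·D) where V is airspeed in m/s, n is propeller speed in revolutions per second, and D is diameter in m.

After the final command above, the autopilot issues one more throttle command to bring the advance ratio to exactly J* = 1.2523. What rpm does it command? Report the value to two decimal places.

set_propeller: D = 3.705 m, P = 3.273 m (p = P/D = 0.883401); state ← (V=0, rpm=0)
throttle_to(9608): rpm ← 9608
set_airspeed(56.72): V ← 56.72 m/s
adjust_throttle(-1276): rpm ← 9608 -1276 = 8332
final state: V = 56.72 m/s, rpm = 8332 → n = rpm/60 = 138.866667 rev/s
target J* = 1.2523; solve J* = V/(n·D) for n: n = V/(J*·D) = 56.72/(1.2523 × 3.705) = 12.224740 rev/s
rpm = 60·n = 733.484397

rpm = 733.48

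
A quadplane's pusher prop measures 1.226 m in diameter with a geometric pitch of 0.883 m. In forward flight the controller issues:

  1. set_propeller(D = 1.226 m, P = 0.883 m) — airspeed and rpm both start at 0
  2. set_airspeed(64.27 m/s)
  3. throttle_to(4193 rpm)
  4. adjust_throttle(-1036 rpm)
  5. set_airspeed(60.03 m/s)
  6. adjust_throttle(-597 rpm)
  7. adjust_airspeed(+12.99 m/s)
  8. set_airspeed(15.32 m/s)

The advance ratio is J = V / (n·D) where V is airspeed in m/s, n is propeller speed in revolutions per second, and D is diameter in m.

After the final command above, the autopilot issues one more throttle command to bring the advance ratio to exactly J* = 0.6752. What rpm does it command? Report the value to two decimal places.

rpm = 1110.42

set_propeller: D = 1.226 m, P = 0.883 m (p = P/D = 0.720228); state ← (V=0, rpm=0)
set_airspeed(64.27): V ← 64.27 m/s
throttle_to(4193): rpm ← 4193
adjust_throttle(-1036): rpm ← 4193 -1036 = 3157
set_airspeed(60.03): V ← 60.03 m/s
adjust_throttle(-597): rpm ← 3157 -597 = 2560
adjust_airspeed(+12.99): V ← 60.03 +12.99 = 73.02 m/s
set_airspeed(15.32): V ← 15.32 m/s
final state: V = 15.32 m/s, rpm = 2560 → n = rpm/60 = 42.666667 rev/s
target J* = 0.6752; solve J* = V/(n·D) for n: n = V/(J*·D) = 15.32/(0.6752 × 1.226) = 18.506993 rev/s
rpm = 60·n = 1110.419582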